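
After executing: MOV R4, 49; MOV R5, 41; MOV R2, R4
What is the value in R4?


Register state trace:
  MOV R4, 49  → R4 = 49
  MOV R5, 41  → R5 = 41
  MOV R2, R4  → R2 = 49
Final: R4 = 49

49


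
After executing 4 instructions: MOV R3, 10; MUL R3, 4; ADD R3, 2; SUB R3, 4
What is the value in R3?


Register state trace:
  MOV R3, 10  → R3 = 10
  MUL R3, 4  → R3 = 10 * 4 = 40
  ADD R3, 2  → R3 = 40 + 2 = 42
  SUB R3, 4  → R3 = 42 - 4 = 38
Final: R3 = 38

38


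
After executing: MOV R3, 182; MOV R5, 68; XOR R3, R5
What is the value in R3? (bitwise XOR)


Register state trace:
  MOV R3, 182  → R3 = 182 (0b10110110)
  MOV R5, 68  → R5 = 68 (0b01000100)
  XOR R3, R5  → R3 = 182 XOR 68 = 242 (0b11110010)
Final: R3 = 242

242


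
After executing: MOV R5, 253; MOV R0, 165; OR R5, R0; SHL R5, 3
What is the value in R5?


Register state trace:
  MOV R5, 253  → R5 = 253 (0b11111101)
  MOV R0, 165  → R0 = 165 (0b10100101)
  OR R5, R0  → R5 = 253 OR 165 = 253 (0b11111101)
  SHL R5, 3  → R5 = 253 << 3 = 2024
Final: R5 = 2024

2024


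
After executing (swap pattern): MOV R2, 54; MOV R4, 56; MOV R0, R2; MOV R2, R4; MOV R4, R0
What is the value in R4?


Register state trace (swap pattern):
  MOV R2, 54  → R2 = 54
  MOV R4, 56  → R4 = 56
  MOV R0, R2  → R0 = 54  (save R2)
  MOV R2, R4  → R2 = 56  (R2 gets R4's value)
  MOV R4, R0  → R4 = 54  (R4 gets saved value)
Final: R4 = 54

54


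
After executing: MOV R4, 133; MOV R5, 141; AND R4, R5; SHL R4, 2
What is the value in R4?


Register state trace:
  MOV R4, 133  → R4 = 133 (0b10000101)
  MOV R5, 141  → R5 = 141 (0b10001101)
  AND R4, R5  → R4 = 133 AND 141 = 133 (0b10000101)
  SHL R4, 2  → R4 = 133 << 2 = 532
Final: R4 = 532

532


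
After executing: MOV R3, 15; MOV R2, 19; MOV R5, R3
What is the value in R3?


Register state trace:
  MOV R3, 15  → R3 = 15
  MOV R2, 19  → R2 = 19
  MOV R5, R3  → R5 = 15
Final: R3 = 15

15


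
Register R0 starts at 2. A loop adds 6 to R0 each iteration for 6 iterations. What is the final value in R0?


Starting value: R0 = 2
  Iter 1: R0 = 2 + 6 = 8
  Iter 2: R0 = 8 + 6 = 14
  Iter 3: R0 = 14 + 6 = 20
  Iter 4: R0 = 20 + 6 = 26
  Iter 5: R0 = 26 + 6 = 32
  Iter 6: R0 = 32 + 6 = 38
Final: R0 = 38

38


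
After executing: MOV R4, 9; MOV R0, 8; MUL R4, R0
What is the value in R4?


Register state trace:
  MOV R4, 9  → R4 = 9
  MOV R0, 8  → R0 = 8
  MUL R4, R0  → R4 = 9 * 8 = 72
Final: R4 = 72

72


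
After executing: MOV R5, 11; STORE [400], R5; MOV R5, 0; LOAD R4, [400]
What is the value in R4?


Register and memory trace:
  MOV R5, 11  → R5 = 11
  STORE [400], R5  → mem[400] = 11
  MOV R5, 0  → R5 = 0
  LOAD R4, [400]  → R4 = mem[400] = 11
Final: R4 = 11

11


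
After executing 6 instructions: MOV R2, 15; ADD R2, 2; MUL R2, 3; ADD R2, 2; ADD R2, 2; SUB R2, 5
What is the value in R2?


Register state trace:
  MOV R2, 15  → R2 = 15
  ADD R2, 2  → R2 = 15 + 2 = 17
  MUL R2, 3  → R2 = 17 * 3 = 51
  ADD R2, 2  → R2 = 51 + 2 = 53
  ADD R2, 2  → R2 = 53 + 2 = 55
  SUB R2, 5  → R2 = 55 - 5 = 50
Final: R2 = 50

50


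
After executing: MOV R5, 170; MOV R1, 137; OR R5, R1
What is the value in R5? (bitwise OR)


Register state trace:
  MOV R5, 170  → R5 = 170 (0b10101010)
  MOV R1, 137  → R1 = 137 (0b10001001)
  OR R5, R1   → R5 = 170 OR 137 = 171 (0b10101011)
Final: R5 = 171

171


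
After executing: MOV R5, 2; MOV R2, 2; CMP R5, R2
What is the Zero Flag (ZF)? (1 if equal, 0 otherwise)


Register state trace:
  MOV R5, 2  → R5 = 2
  MOV R2, 2  → R2 = 2
  CMP R5, R2  → computes 2 - 2 = 0
  Result is zero, so values are equal
ZF = 1

1


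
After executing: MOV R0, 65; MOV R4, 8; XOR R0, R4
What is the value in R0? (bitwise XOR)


Register state trace:
  MOV R0, 65  → R0 = 65 (0b01000001)
  MOV R4, 8  → R4 = 8 (0b00001000)
  XOR R0, R4  → R0 = 65 XOR 8 = 73 (0b01001001)
Final: R0 = 73

73


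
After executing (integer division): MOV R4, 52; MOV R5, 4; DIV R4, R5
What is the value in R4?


Register state trace:
  MOV R4, 52  → R4 = 52
  MOV R5, 4  → R5 = 4
  DIV R4, R5  → R4 = 52 // 4 = 13
Final: R4 = 13

13


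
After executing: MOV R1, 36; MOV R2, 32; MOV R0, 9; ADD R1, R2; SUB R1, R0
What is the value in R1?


Register state trace:
  MOV R1, 36  → R1 = 36
  MOV R2, 32  → R2 = 32
  MOV R0, 9  → R0 = 9
  ADD R1, R2  → R1 = 36 + 32 = 68
  SUB R1, R0  → R1 = 68 - 9 = 59
Final: R1 = 59

59


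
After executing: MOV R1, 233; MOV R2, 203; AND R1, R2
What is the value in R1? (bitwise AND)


Register state trace:
  MOV R1, 233  → R1 = 233 (0b11101001)
  MOV R2, 203  → R2 = 203 (0b11001011)
  AND R1, R2  → R1 = 233 AND 203 = 201 (0b11001001)
Final: R1 = 201

201


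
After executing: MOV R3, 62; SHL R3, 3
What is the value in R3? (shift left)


Register state trace:
  MOV R3, 62  → R3 = 62
  SHL R3, 3  → R3 = 62 << 3 = 62 * 2^3 = 496
Final: R3 = 496

496


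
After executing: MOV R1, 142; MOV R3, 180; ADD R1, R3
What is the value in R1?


Register state trace:
  MOV R1, 142  → R1 = 142
  MOV R3, 180  → R3 = 180
  ADD R1, R3  → R1 = 142 + 180 = 322
Final: R1 = 322

322


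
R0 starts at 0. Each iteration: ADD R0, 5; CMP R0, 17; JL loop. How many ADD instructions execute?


Loop trace (R0 starts at 0, target 17, step 5):
  ADD #1: R0 = 0 + 5 = 5  → 5 < 17, loop
  ADD #2: R0 = 5 + 5 = 10  → 10 < 17, loop
  ADD #3: R0 = 10 + 5 = 15  → 15 < 17, loop
  ADD #4: R0 = 15 + 5 = 20  → 20 >= 17, exit
Total ADD instructions: 4

4


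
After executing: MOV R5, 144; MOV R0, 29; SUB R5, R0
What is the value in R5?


Register state trace:
  MOV R5, 144  → R5 = 144
  MOV R0, 29  → R0 = 29
  SUB R5, R0  → R5 = 144 - 29 = 115
Final: R5 = 115

115


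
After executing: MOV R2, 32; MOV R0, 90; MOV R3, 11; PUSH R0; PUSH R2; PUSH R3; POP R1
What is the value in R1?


Stack trace (top is rightmost):
  MOV R2, 32  → R2 = 32
  MOV R0, 90  → R0 = 90
  MOV R3, 11  → R3 = 11
  PUSH R0  → stack: [90]
  PUSH R2  → stack: [90, 32]
  PUSH R3  → stack: [90, 32, 11]
  POP R1  → R1 = 11, stack: [90, 32]
Final: R1 = 11

11


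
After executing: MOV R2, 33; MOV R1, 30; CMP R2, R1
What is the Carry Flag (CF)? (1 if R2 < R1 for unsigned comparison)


Register state trace:
  MOV R2, 33  → R2 = 33
  MOV R1, 30  → R1 = 30
  CMP R2, R1  → unsigned 33 - 30: no borrow
  33 >= 30, so CF = 0
CF = 0

0


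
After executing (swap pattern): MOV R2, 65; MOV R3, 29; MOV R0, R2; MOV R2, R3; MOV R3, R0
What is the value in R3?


Register state trace (swap pattern):
  MOV R2, 65  → R2 = 65
  MOV R3, 29  → R3 = 29
  MOV R0, R2  → R0 = 65  (save R2)
  MOV R2, R3  → R2 = 29  (R2 gets R3's value)
  MOV R3, R0  → R3 = 65  (R3 gets saved value)
Final: R3 = 65

65


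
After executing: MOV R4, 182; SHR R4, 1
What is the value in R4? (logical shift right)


Register state trace:
  MOV R4, 182  → R4 = 182
  SHR R4, 1  → R4 = 182 >> 1 = 182 // 2^1 = 91
Final: R4 = 91

91


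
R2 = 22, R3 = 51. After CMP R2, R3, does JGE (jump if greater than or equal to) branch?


Trace:
  R2 = 22, R3 = 51
  CMP R2, R3  → compares 22 vs 51
  JGE checks: is 22 greater than or equal to 51?
  22 < 51, so condition is false
Branch taken: No

No


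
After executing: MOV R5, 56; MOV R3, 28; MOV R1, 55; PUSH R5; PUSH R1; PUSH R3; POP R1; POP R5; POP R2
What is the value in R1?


Stack trace (top is rightmost):
  MOV R5, 56  → R5 = 56
  MOV R3, 28  → R3 = 28
  MOV R1, 55  → R1 = 55
  PUSH R5  → stack: [56]
  PUSH R1  → stack: [56, 55]
  PUSH R3  → stack: [56, 55, 28]
  POP R1  → R1 = 28, stack: [56, 55]
  POP R5  → R5 = 55, stack: [56]
  POP R2  → R2 = 56, stack: []
Final: R1 = 28

28


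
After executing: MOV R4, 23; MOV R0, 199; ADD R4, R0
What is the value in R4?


Register state trace:
  MOV R4, 23  → R4 = 23
  MOV R0, 199  → R0 = 199
  ADD R4, R0  → R4 = 23 + 199 = 222
Final: R4 = 222

222


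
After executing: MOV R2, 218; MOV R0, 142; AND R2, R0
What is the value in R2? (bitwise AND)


Register state trace:
  MOV R2, 218  → R2 = 218 (0b11011010)
  MOV R0, 142  → R0 = 142 (0b10001110)
  AND R2, R0  → R2 = 218 AND 142 = 138 (0b10001010)
Final: R2 = 138

138


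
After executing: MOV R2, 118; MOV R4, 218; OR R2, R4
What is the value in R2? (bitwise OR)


Register state trace:
  MOV R2, 118  → R2 = 118 (0b01110110)
  MOV R4, 218  → R4 = 218 (0b11011010)
  OR R2, R4   → R2 = 118 OR 218 = 254 (0b11111110)
Final: R2 = 254

254


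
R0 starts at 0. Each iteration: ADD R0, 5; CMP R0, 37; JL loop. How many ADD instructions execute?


Loop trace (R0 starts at 0, target 37, step 5):
  ADD #1: R0 = 0 + 5 = 5  → 5 < 37, loop
  ADD #2: R0 = 5 + 5 = 10  → 10 < 37, loop
  ADD #3: R0 = 10 + 5 = 15  → 15 < 37, loop
  ADD #4: R0 = 15 + 5 = 20  → 20 < 37, loop
  ADD #5: R0 = 20 + 5 = 25  → 25 < 37, loop
  ADD #6: R0 = 25 + 5 = 30  → 30 < 37, loop
  ADD #7: R0 = 30 + 5 = 35  → 35 < 37, loop
  ADD #8: R0 = 35 + 5 = 40  → 40 >= 37, exit
Total ADD instructions: 8

8


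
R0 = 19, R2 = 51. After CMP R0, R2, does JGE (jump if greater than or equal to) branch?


Trace:
  R0 = 19, R2 = 51
  CMP R0, R2  → compares 19 vs 51
  JGE checks: is 19 greater than or equal to 51?
  19 < 51, so condition is false
Branch taken: No

No


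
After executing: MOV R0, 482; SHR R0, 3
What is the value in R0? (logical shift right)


Register state trace:
  MOV R0, 482  → R0 = 482
  SHR R0, 3  → R0 = 482 >> 3 = 482 // 2^3 = 60
Final: R0 = 60

60


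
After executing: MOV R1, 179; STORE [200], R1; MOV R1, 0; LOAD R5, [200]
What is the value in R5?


Register and memory trace:
  MOV R1, 179  → R1 = 179
  STORE [200], R1  → mem[200] = 179
  MOV R1, 0  → R1 = 0
  LOAD R5, [200]  → R5 = mem[200] = 179
Final: R5 = 179

179


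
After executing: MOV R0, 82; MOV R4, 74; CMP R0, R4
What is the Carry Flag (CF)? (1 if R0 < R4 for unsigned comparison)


Register state trace:
  MOV R0, 82  → R0 = 82
  MOV R4, 74  → R4 = 74
  CMP R0, R4  → unsigned 82 - 74: no borrow
  82 >= 74, so CF = 0
CF = 0

0


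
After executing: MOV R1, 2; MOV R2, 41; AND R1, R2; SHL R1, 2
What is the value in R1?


Register state trace:
  MOV R1, 2  → R1 = 2 (0b00000010)
  MOV R2, 41  → R2 = 41 (0b00101001)
  AND R1, R2  → R1 = 2 AND 41 = 0 (0b00000000)
  SHL R1, 2  → R1 = 0 << 2 = 0
Final: R1 = 0

0


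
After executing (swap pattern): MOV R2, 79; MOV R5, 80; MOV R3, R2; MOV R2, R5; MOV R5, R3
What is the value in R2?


Register state trace (swap pattern):
  MOV R2, 79  → R2 = 79
  MOV R5, 80  → R5 = 80
  MOV R3, R2  → R3 = 79  (save R2)
  MOV R2, R5  → R2 = 80  (R2 gets R5's value)
  MOV R5, R3  → R5 = 79  (R5 gets saved value)
Final: R2 = 80

80


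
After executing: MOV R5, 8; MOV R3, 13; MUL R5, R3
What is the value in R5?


Register state trace:
  MOV R5, 8  → R5 = 8
  MOV R3, 13  → R3 = 13
  MUL R5, R3  → R5 = 8 * 13 = 104
Final: R5 = 104

104


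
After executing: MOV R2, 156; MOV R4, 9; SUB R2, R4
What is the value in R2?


Register state trace:
  MOV R2, 156  → R2 = 156
  MOV R4, 9  → R4 = 9
  SUB R2, R4  → R2 = 156 - 9 = 147
Final: R2 = 147

147


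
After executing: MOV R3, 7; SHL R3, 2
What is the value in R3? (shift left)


Register state trace:
  MOV R3, 7  → R3 = 7
  SHL R3, 2  → R3 = 7 << 2 = 7 * 2^2 = 28
Final: R3 = 28

28


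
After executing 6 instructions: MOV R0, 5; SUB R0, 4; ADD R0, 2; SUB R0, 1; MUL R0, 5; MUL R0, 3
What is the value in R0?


Register state trace:
  MOV R0, 5  → R0 = 5
  SUB R0, 4  → R0 = 5 - 4 = 1
  ADD R0, 2  → R0 = 1 + 2 = 3
  SUB R0, 1  → R0 = 3 - 1 = 2
  MUL R0, 5  → R0 = 2 * 5 = 10
  MUL R0, 3  → R0 = 10 * 3 = 30
Final: R0 = 30

30


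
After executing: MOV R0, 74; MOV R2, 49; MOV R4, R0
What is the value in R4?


Register state trace:
  MOV R0, 74  → R0 = 74
  MOV R2, 49  → R2 = 49
  MOV R4, R0  → R4 = 74
Final: R4 = 74

74


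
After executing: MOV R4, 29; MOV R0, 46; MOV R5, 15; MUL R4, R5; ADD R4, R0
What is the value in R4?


Register state trace:
  MOV R4, 29  → R4 = 29
  MOV R0, 46  → R0 = 46
  MOV R5, 15  → R5 = 15
  MUL R4, R5  → R4 = 29 * 15 = 435
  ADD R4, R0  → R4 = 435 + 46 = 481
Final: R4 = 481

481


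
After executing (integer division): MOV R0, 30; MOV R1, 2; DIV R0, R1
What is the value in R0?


Register state trace:
  MOV R0, 30  → R0 = 30
  MOV R1, 2  → R1 = 2
  DIV R0, R1  → R0 = 30 // 2 = 15
Final: R0 = 15

15


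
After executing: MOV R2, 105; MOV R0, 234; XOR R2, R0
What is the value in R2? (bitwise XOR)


Register state trace:
  MOV R2, 105  → R2 = 105 (0b01101001)
  MOV R0, 234  → R0 = 234 (0b11101010)
  XOR R2, R0  → R2 = 105 XOR 234 = 131 (0b10000011)
Final: R2 = 131

131


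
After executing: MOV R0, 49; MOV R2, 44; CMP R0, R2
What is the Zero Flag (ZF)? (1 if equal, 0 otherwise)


Register state trace:
  MOV R0, 49  → R0 = 49
  MOV R2, 44  → R2 = 44
  CMP R0, R2  → computes 49 - 44 = 5
  Result is nonzero, so values are not equal
ZF = 0

0


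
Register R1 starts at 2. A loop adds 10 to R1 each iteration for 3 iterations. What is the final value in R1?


Starting value: R1 = 2
  Iter 1: R1 = 2 + 10 = 12
  Iter 2: R1 = 12 + 10 = 22
  Iter 3: R1 = 22 + 10 = 32
Final: R1 = 32

32


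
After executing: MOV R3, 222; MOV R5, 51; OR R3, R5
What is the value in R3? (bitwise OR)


Register state trace:
  MOV R3, 222  → R3 = 222 (0b11011110)
  MOV R5, 51  → R5 = 51 (0b00110011)
  OR R3, R5   → R3 = 222 OR 51 = 255 (0b11111111)
Final: R3 = 255

255


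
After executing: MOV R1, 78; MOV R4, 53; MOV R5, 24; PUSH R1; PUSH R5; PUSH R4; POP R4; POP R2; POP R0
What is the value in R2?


Stack trace (top is rightmost):
  MOV R1, 78  → R1 = 78
  MOV R4, 53  → R4 = 53
  MOV R5, 24  → R5 = 24
  PUSH R1  → stack: [78]
  PUSH R5  → stack: [78, 24]
  PUSH R4  → stack: [78, 24, 53]
  POP R4  → R4 = 53, stack: [78, 24]
  POP R2  → R2 = 24, stack: [78]
  POP R0  → R0 = 78, stack: []
Final: R2 = 24

24


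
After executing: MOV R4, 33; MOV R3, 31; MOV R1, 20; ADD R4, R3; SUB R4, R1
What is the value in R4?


Register state trace:
  MOV R4, 33  → R4 = 33
  MOV R3, 31  → R3 = 31
  MOV R1, 20  → R1 = 20
  ADD R4, R3  → R4 = 33 + 31 = 64
  SUB R4, R1  → R4 = 64 - 20 = 44
Final: R4 = 44

44


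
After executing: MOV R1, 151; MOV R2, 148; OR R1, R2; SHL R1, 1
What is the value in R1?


Register state trace:
  MOV R1, 151  → R1 = 151 (0b10010111)
  MOV R2, 148  → R2 = 148 (0b10010100)
  OR R1, R2  → R1 = 151 OR 148 = 151 (0b10010111)
  SHL R1, 1  → R1 = 151 << 1 = 302
Final: R1 = 302

302


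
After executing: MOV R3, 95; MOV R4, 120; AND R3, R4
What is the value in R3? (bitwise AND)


Register state trace:
  MOV R3, 95  → R3 = 95 (0b01011111)
  MOV R4, 120  → R4 = 120 (0b01111000)
  AND R3, R4  → R3 = 95 AND 120 = 88 (0b01011000)
Final: R3 = 88

88


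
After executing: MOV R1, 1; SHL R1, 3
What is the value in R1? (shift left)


Register state trace:
  MOV R1, 1  → R1 = 1
  SHL R1, 3  → R1 = 1 << 3 = 1 * 2^3 = 8
Final: R1 = 8

8


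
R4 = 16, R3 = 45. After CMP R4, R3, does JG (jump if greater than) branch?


Trace:
  R4 = 16, R3 = 45
  CMP R4, R3  → compares 16 vs 45
  JG checks: is 16 greater than 45?
  16 < 45, so condition is false
Branch taken: No

No


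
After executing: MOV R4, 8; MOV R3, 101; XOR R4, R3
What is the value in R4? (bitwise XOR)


Register state trace:
  MOV R4, 8  → R4 = 8 (0b00001000)
  MOV R3, 101  → R3 = 101 (0b01100101)
  XOR R4, R3  → R4 = 8 XOR 101 = 109 (0b01101101)
Final: R4 = 109

109


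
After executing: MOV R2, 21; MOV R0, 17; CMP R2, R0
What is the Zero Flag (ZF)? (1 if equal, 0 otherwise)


Register state trace:
  MOV R2, 21  → R2 = 21
  MOV R0, 17  → R0 = 17
  CMP R2, R0  → computes 21 - 17 = 4
  Result is nonzero, so values are not equal
ZF = 0

0


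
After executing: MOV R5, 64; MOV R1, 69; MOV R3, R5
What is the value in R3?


Register state trace:
  MOV R5, 64  → R5 = 64
  MOV R1, 69  → R1 = 69
  MOV R3, R5  → R3 = 64
Final: R3 = 64

64


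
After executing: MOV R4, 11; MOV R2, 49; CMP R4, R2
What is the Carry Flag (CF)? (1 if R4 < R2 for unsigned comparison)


Register state trace:
  MOV R4, 11  → R4 = 11
  MOV R2, 49  → R2 = 49
  CMP R4, R2  → unsigned 11 - 49: borrow occurs
  11 < 49, so CF = 1
CF = 1

1


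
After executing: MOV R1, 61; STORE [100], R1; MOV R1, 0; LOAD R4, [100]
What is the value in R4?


Register and memory trace:
  MOV R1, 61  → R1 = 61
  STORE [100], R1  → mem[100] = 61
  MOV R1, 0  → R1 = 0
  LOAD R4, [100]  → R4 = mem[100] = 61
Final: R4 = 61

61


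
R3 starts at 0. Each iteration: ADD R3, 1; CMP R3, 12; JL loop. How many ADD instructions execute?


Loop trace (R3 starts at 0, target 12, step 1):
  ADD #1: R3 = 0 + 1 = 1  → 1 < 12, loop
  ADD #2: R3 = 1 + 1 = 2  → 2 < 12, loop
  ADD #3: R3 = 2 + 1 = 3  → 3 < 12, loop
  ADD #4: R3 = 3 + 1 = 4  → 4 < 12, loop
  ADD #5: R3 = 4 + 1 = 5  → 5 < 12, loop
  ADD #6: R3 = 5 + 1 = 6  → 6 < 12, loop
  ADD #7: R3 = 6 + 1 = 7  → 7 < 12, loop
  ADD #8: R3 = 7 + 1 = 8  → 8 < 12, loop
  ADD #9: R3 = 8 + 1 = 9  → 9 < 12, loop
  ADD #10: R3 = 9 + 1 = 10  → 10 < 12, loop
  ADD #11: R3 = 10 + 1 = 11  → 11 < 12, loop
  ADD #12: R3 = 11 + 1 = 12  → 12 >= 12, exit
Total ADD instructions: 12

12


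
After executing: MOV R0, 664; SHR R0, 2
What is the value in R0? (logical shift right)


Register state trace:
  MOV R0, 664  → R0 = 664
  SHR R0, 2  → R0 = 664 >> 2 = 664 // 2^2 = 166
Final: R0 = 166

166


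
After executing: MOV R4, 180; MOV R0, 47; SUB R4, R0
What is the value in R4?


Register state trace:
  MOV R4, 180  → R4 = 180
  MOV R0, 47  → R0 = 47
  SUB R4, R0  → R4 = 180 - 47 = 133
Final: R4 = 133

133


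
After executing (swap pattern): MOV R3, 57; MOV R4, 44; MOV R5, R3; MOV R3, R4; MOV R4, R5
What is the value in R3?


Register state trace (swap pattern):
  MOV R3, 57  → R3 = 57
  MOV R4, 44  → R4 = 44
  MOV R5, R3  → R5 = 57  (save R3)
  MOV R3, R4  → R3 = 44  (R3 gets R4's value)
  MOV R4, R5  → R4 = 57  (R4 gets saved value)
Final: R3 = 44

44


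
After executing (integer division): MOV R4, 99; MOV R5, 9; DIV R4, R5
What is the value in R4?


Register state trace:
  MOV R4, 99  → R4 = 99
  MOV R5, 9  → R5 = 9
  DIV R4, R5  → R4 = 99 // 9 = 11
Final: R4 = 11

11


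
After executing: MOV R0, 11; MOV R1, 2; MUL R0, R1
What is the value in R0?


Register state trace:
  MOV R0, 11  → R0 = 11
  MOV R1, 2  → R1 = 2
  MUL R0, R1  → R0 = 11 * 2 = 22
Final: R0 = 22

22


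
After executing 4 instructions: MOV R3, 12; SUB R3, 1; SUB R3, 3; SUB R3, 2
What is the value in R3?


Register state trace:
  MOV R3, 12  → R3 = 12
  SUB R3, 1  → R3 = 12 - 1 = 11
  SUB R3, 3  → R3 = 11 - 3 = 8
  SUB R3, 2  → R3 = 8 - 2 = 6
Final: R3 = 6

6


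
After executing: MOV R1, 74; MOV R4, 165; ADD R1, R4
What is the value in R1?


Register state trace:
  MOV R1, 74  → R1 = 74
  MOV R4, 165  → R4 = 165
  ADD R1, R4  → R1 = 74 + 165 = 239
Final: R1 = 239

239


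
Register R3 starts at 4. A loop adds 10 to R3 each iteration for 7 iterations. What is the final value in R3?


Starting value: R3 = 4
  Iter 1: R3 = 4 + 10 = 14
  Iter 2: R3 = 14 + 10 = 24
  Iter 3: R3 = 24 + 10 = 34
  Iter 4: R3 = 34 + 10 = 44
  Iter 5: R3 = 44 + 10 = 54
  Iter 6: R3 = 54 + 10 = 64
  Iter 7: R3 = 64 + 10 = 74
Final: R3 = 74

74


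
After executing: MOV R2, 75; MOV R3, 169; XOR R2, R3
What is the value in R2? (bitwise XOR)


Register state trace:
  MOV R2, 75  → R2 = 75 (0b01001011)
  MOV R3, 169  → R3 = 169 (0b10101001)
  XOR R2, R3  → R2 = 75 XOR 169 = 226 (0b11100010)
Final: R2 = 226

226


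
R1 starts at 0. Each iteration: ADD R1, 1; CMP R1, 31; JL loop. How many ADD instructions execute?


Loop trace (R1 starts at 0, target 31, step 1):
  ADD #1: R1 = 0 + 1 = 1  → 1 < 31, loop
  ADD #2: R1 = 1 + 1 = 2  → 2 < 31, loop
  ADD #3: R1 = 2 + 1 = 3  → 3 < 31, loop
  ADD #4: R1 = 3 + 1 = 4  → 4 < 31, loop
  ADD #5: R1 = 4 + 1 = 5  → 5 < 31, loop
  ADD #6: R1 = 5 + 1 = 6  → 6 < 31, loop
  ADD #7: R1 = 6 + 1 = 7  → 7 < 31, loop
  ADD #8: R1 = 7 + 1 = 8  → 8 < 31, loop
  ADD #9: R1 = 8 + 1 = 9  → 9 < 31, loop
  ADD #10: R1 = 9 + 1 = 10  → 10 < 31, loop
  ADD #11: R1 = 10 + 1 = 11  → 11 < 31, loop
  ADD #12: R1 = 11 + 1 = 12  → 12 < 31, loop
  ADD #13: R1 = 12 + 1 = 13  → 13 < 31, loop
  ADD #14: R1 = 13 + 1 = 14  → 14 < 31, loop
  ADD #15: R1 = 14 + 1 = 15  → 15 < 31, loop
  ADD #16: R1 = 15 + 1 = 16  → 16 < 31, loop
  ADD #17: R1 = 16 + 1 = 17  → 17 < 31, loop
  ADD #18: R1 = 17 + 1 = 18  → 18 < 31, loop
  ADD #19: R1 = 18 + 1 = 19  → 19 < 31, loop
  ADD #20: R1 = 19 + 1 = 20  → 20 < 31, loop
  ADD #21: R1 = 20 + 1 = 21  → 21 < 31, loop
  ADD #22: R1 = 21 + 1 = 22  → 22 < 31, loop
  ADD #23: R1 = 22 + 1 = 23  → 23 < 31, loop
  ADD #24: R1 = 23 + 1 = 24  → 24 < 31, loop
  ADD #25: R1 = 24 + 1 = 25  → 25 < 31, loop
  ADD #26: R1 = 25 + 1 = 26  → 26 < 31, loop
  ADD #27: R1 = 26 + 1 = 27  → 27 < 31, loop
  ADD #28: R1 = 27 + 1 = 28  → 28 < 31, loop
  ADD #29: R1 = 28 + 1 = 29  → 29 < 31, loop
  ADD #30: R1 = 29 + 1 = 30  → 30 < 31, loop
  ADD #31: R1 = 30 + 1 = 31  → 31 >= 31, exit
Total ADD instructions: 31

31


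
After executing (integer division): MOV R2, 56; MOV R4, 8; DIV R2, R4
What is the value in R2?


Register state trace:
  MOV R2, 56  → R2 = 56
  MOV R4, 8  → R4 = 8
  DIV R2, R4  → R2 = 56 // 8 = 7
Final: R2 = 7

7


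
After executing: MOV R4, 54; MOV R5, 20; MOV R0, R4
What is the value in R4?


Register state trace:
  MOV R4, 54  → R4 = 54
  MOV R5, 20  → R5 = 20
  MOV R0, R4  → R0 = 54
Final: R4 = 54

54


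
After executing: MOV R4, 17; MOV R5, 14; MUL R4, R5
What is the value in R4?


Register state trace:
  MOV R4, 17  → R4 = 17
  MOV R5, 14  → R5 = 14
  MUL R4, R5  → R4 = 17 * 14 = 238
Final: R4 = 238

238


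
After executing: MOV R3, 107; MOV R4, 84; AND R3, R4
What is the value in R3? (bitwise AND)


Register state trace:
  MOV R3, 107  → R3 = 107 (0b01101011)
  MOV R4, 84  → R4 = 84 (0b01010100)
  AND R3, R4  → R3 = 107 AND 84 = 64 (0b01000000)
Final: R3 = 64

64


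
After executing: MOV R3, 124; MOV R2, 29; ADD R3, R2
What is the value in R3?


Register state trace:
  MOV R3, 124  → R3 = 124
  MOV R2, 29  → R2 = 29
  ADD R3, R2  → R3 = 124 + 29 = 153
Final: R3 = 153

153


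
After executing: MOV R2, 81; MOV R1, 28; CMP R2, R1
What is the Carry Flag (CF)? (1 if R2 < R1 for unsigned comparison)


Register state trace:
  MOV R2, 81  → R2 = 81
  MOV R1, 28  → R1 = 28
  CMP R2, R1  → unsigned 81 - 28: no borrow
  81 >= 28, so CF = 0
CF = 0

0


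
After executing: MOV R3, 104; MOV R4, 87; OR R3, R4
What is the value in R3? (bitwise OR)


Register state trace:
  MOV R3, 104  → R3 = 104 (0b01101000)
  MOV R4, 87  → R4 = 87 (0b01010111)
  OR R3, R4   → R3 = 104 OR 87 = 127 (0b01111111)
Final: R3 = 127

127


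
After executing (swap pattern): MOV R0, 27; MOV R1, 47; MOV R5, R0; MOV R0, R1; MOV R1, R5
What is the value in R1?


Register state trace (swap pattern):
  MOV R0, 27  → R0 = 27
  MOV R1, 47  → R1 = 47
  MOV R5, R0  → R5 = 27  (save R0)
  MOV R0, R1  → R0 = 47  (R0 gets R1's value)
  MOV R1, R5  → R1 = 27  (R1 gets saved value)
Final: R1 = 27

27


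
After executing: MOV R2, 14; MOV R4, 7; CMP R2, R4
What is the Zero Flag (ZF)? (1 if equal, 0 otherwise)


Register state trace:
  MOV R2, 14  → R2 = 14
  MOV R4, 7  → R4 = 7
  CMP R2, R4  → computes 14 - 7 = 7
  Result is nonzero, so values are not equal
ZF = 0

0


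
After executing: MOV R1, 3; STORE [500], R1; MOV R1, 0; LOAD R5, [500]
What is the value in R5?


Register and memory trace:
  MOV R1, 3  → R1 = 3
  STORE [500], R1  → mem[500] = 3
  MOV R1, 0  → R1 = 0
  LOAD R5, [500]  → R5 = mem[500] = 3
Final: R5 = 3

3


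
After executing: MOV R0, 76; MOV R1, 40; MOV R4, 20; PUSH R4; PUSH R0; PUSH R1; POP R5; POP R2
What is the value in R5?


Stack trace (top is rightmost):
  MOV R0, 76  → R0 = 76
  MOV R1, 40  → R1 = 40
  MOV R4, 20  → R4 = 20
  PUSH R4  → stack: [20]
  PUSH R0  → stack: [20, 76]
  PUSH R1  → stack: [20, 76, 40]
  POP R5  → R5 = 40, stack: [20, 76]
  POP R2  → R2 = 76, stack: [20]
Final: R5 = 40

40


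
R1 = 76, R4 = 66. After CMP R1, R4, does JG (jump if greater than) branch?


Trace:
  R1 = 76, R4 = 66
  CMP R1, R4  → compares 76 vs 66
  JG checks: is 76 greater than 66?
  76 > 66, so condition is true
Branch taken: Yes

Yes


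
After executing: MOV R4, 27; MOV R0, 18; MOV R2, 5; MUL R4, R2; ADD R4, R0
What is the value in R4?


Register state trace:
  MOV R4, 27  → R4 = 27
  MOV R0, 18  → R0 = 18
  MOV R2, 5  → R2 = 5
  MUL R4, R2  → R4 = 27 * 5 = 135
  ADD R4, R0  → R4 = 135 + 18 = 153
Final: R4 = 153

153


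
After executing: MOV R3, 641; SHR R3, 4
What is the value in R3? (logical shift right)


Register state trace:
  MOV R3, 641  → R3 = 641
  SHR R3, 4  → R3 = 641 >> 4 = 641 // 2^4 = 40
Final: R3 = 40

40


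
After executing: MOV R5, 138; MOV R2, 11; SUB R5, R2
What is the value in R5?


Register state trace:
  MOV R5, 138  → R5 = 138
  MOV R2, 11  → R2 = 11
  SUB R5, R2  → R5 = 138 - 11 = 127
Final: R5 = 127

127


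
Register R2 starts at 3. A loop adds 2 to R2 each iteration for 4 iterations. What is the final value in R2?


Starting value: R2 = 3
  Iter 1: R2 = 3 + 2 = 5
  Iter 2: R2 = 5 + 2 = 7
  Iter 3: R2 = 7 + 2 = 9
  Iter 4: R2 = 9 + 2 = 11
Final: R2 = 11

11


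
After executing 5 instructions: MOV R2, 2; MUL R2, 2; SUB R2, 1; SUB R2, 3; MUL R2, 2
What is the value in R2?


Register state trace:
  MOV R2, 2  → R2 = 2
  MUL R2, 2  → R2 = 2 * 2 = 4
  SUB R2, 1  → R2 = 4 - 1 = 3
  SUB R2, 3  → R2 = 3 - 3 = 0
  MUL R2, 2  → R2 = 0 * 2 = 0
Final: R2 = 0

0


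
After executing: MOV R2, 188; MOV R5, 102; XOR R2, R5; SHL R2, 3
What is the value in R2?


Register state trace:
  MOV R2, 188  → R2 = 188 (0b10111100)
  MOV R5, 102  → R5 = 102 (0b01100110)
  XOR R2, R5  → R2 = 188 XOR 102 = 218 (0b11011010)
  SHL R2, 3  → R2 = 218 << 3 = 1744
Final: R2 = 1744

1744


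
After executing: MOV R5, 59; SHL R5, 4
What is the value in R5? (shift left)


Register state trace:
  MOV R5, 59  → R5 = 59
  SHL R5, 4  → R5 = 59 << 4 = 59 * 2^4 = 944
Final: R5 = 944

944


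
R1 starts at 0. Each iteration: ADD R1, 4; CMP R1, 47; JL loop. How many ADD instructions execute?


Loop trace (R1 starts at 0, target 47, step 4):
  ADD #1: R1 = 0 + 4 = 4  → 4 < 47, loop
  ADD #2: R1 = 4 + 4 = 8  → 8 < 47, loop
  ADD #3: R1 = 8 + 4 = 12  → 12 < 47, loop
  ADD #4: R1 = 12 + 4 = 16  → 16 < 47, loop
  ADD #5: R1 = 16 + 4 = 20  → 20 < 47, loop
  ADD #6: R1 = 20 + 4 = 24  → 24 < 47, loop
  ADD #7: R1 = 24 + 4 = 28  → 28 < 47, loop
  ADD #8: R1 = 28 + 4 = 32  → 32 < 47, loop
  ADD #9: R1 = 32 + 4 = 36  → 36 < 47, loop
  ADD #10: R1 = 36 + 4 = 40  → 40 < 47, loop
  ADD #11: R1 = 40 + 4 = 44  → 44 < 47, loop
  ADD #12: R1 = 44 + 4 = 48  → 48 >= 47, exit
Total ADD instructions: 12

12


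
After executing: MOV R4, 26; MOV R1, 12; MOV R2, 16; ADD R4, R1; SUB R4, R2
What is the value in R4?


Register state trace:
  MOV R4, 26  → R4 = 26
  MOV R1, 12  → R1 = 12
  MOV R2, 16  → R2 = 16
  ADD R4, R1  → R4 = 26 + 12 = 38
  SUB R4, R2  → R4 = 38 - 16 = 22
Final: R4 = 22

22


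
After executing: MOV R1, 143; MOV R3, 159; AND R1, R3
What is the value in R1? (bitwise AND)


Register state trace:
  MOV R1, 143  → R1 = 143 (0b10001111)
  MOV R3, 159  → R3 = 159 (0b10011111)
  AND R1, R3  → R1 = 143 AND 159 = 143 (0b10001111)
Final: R1 = 143

143


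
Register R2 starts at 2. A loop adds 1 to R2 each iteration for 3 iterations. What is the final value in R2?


Starting value: R2 = 2
  Iter 1: R2 = 2 + 1 = 3
  Iter 2: R2 = 3 + 1 = 4
  Iter 3: R2 = 4 + 1 = 5
Final: R2 = 5

5


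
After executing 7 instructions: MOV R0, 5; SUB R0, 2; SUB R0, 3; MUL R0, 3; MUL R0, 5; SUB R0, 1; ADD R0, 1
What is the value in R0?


Register state trace:
  MOV R0, 5  → R0 = 5
  SUB R0, 2  → R0 = 5 - 2 = 3
  SUB R0, 3  → R0 = 3 - 3 = 0
  MUL R0, 3  → R0 = 0 * 3 = 0
  MUL R0, 5  → R0 = 0 * 5 = 0
  SUB R0, 1  → R0 = 0 - 1 = -1
  ADD R0, 1  → R0 = -1 + 1 = 0
Final: R0 = 0

0


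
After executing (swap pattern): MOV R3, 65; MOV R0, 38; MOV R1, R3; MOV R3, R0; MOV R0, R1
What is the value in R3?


Register state trace (swap pattern):
  MOV R3, 65  → R3 = 65
  MOV R0, 38  → R0 = 38
  MOV R1, R3  → R1 = 65  (save R3)
  MOV R3, R0  → R3 = 38  (R3 gets R0's value)
  MOV R0, R1  → R0 = 65  (R0 gets saved value)
Final: R3 = 38

38


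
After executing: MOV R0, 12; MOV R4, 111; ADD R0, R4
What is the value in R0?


Register state trace:
  MOV R0, 12  → R0 = 12
  MOV R4, 111  → R4 = 111
  ADD R0, R4  → R0 = 12 + 111 = 123
Final: R0 = 123

123


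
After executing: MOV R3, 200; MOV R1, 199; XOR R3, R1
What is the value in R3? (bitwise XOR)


Register state trace:
  MOV R3, 200  → R3 = 200 (0b11001000)
  MOV R1, 199  → R1 = 199 (0b11000111)
  XOR R3, R1  → R3 = 200 XOR 199 = 15 (0b00001111)
Final: R3 = 15

15


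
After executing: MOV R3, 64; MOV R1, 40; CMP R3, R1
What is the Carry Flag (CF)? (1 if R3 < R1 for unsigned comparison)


Register state trace:
  MOV R3, 64  → R3 = 64
  MOV R1, 40  → R1 = 40
  CMP R3, R1  → unsigned 64 - 40: no borrow
  64 >= 40, so CF = 0
CF = 0

0


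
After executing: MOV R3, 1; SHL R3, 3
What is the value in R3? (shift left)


Register state trace:
  MOV R3, 1  → R3 = 1
  SHL R3, 3  → R3 = 1 << 3 = 1 * 2^3 = 8
Final: R3 = 8

8


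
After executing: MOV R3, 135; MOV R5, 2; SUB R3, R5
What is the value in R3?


Register state trace:
  MOV R3, 135  → R3 = 135
  MOV R5, 2  → R5 = 2
  SUB R3, R5  → R3 = 135 - 2 = 133
Final: R3 = 133

133


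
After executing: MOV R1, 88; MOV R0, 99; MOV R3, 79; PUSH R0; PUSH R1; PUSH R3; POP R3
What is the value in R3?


Stack trace (top is rightmost):
  MOV R1, 88  → R1 = 88
  MOV R0, 99  → R0 = 99
  MOV R3, 79  → R3 = 79
  PUSH R0  → stack: [99]
  PUSH R1  → stack: [99, 88]
  PUSH R3  → stack: [99, 88, 79]
  POP R3  → R3 = 79, stack: [99, 88]
Final: R3 = 79

79


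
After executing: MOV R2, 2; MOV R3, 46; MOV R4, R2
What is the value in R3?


Register state trace:
  MOV R2, 2  → R2 = 2
  MOV R3, 46  → R3 = 46
  MOV R4, R2  → R4 = 2
Final: R3 = 46

46


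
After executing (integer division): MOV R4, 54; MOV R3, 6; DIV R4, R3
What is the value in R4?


Register state trace:
  MOV R4, 54  → R4 = 54
  MOV R3, 6  → R3 = 6
  DIV R4, R3  → R4 = 54 // 6 = 9
Final: R4 = 9

9


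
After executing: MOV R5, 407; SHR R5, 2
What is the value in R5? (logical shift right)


Register state trace:
  MOV R5, 407  → R5 = 407
  SHR R5, 2  → R5 = 407 >> 2 = 407 // 2^2 = 101
Final: R5 = 101

101


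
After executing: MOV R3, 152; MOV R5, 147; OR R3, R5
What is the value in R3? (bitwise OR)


Register state trace:
  MOV R3, 152  → R3 = 152 (0b10011000)
  MOV R5, 147  → R5 = 147 (0b10010011)
  OR R3, R5   → R3 = 152 OR 147 = 155 (0b10011011)
Final: R3 = 155

155


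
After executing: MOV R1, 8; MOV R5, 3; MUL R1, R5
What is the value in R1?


Register state trace:
  MOV R1, 8  → R1 = 8
  MOV R5, 3  → R5 = 3
  MUL R1, R5  → R1 = 8 * 3 = 24
Final: R1 = 24

24


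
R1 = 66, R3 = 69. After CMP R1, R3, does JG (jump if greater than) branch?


Trace:
  R1 = 66, R3 = 69
  CMP R1, R3  → compares 66 vs 69
  JG checks: is 66 greater than 69?
  66 < 69, so condition is false
Branch taken: No

No


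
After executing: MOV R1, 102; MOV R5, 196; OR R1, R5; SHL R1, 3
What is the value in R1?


Register state trace:
  MOV R1, 102  → R1 = 102 (0b01100110)
  MOV R5, 196  → R5 = 196 (0b11000100)
  OR R1, R5  → R1 = 102 OR 196 = 230 (0b11100110)
  SHL R1, 3  → R1 = 230 << 3 = 1840
Final: R1 = 1840

1840


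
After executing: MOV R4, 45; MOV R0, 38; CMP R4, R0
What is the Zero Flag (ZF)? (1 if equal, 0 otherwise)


Register state trace:
  MOV R4, 45  → R4 = 45
  MOV R0, 38  → R0 = 38
  CMP R4, R0  → computes 45 - 38 = 7
  Result is nonzero, so values are not equal
ZF = 0

0


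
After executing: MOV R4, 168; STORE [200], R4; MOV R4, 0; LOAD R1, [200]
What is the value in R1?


Register and memory trace:
  MOV R4, 168  → R4 = 168
  STORE [200], R4  → mem[200] = 168
  MOV R4, 0  → R4 = 0
  LOAD R1, [200]  → R1 = mem[200] = 168
Final: R1 = 168

168


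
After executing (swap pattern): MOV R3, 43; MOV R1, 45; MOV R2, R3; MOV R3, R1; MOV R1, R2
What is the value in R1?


Register state trace (swap pattern):
  MOV R3, 43  → R3 = 43
  MOV R1, 45  → R1 = 45
  MOV R2, R3  → R2 = 43  (save R3)
  MOV R3, R1  → R3 = 45  (R3 gets R1's value)
  MOV R1, R2  → R1 = 43  (R1 gets saved value)
Final: R1 = 43

43


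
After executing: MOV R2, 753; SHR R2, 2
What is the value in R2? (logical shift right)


Register state trace:
  MOV R2, 753  → R2 = 753
  SHR R2, 2  → R2 = 753 >> 2 = 753 // 2^2 = 188
Final: R2 = 188

188


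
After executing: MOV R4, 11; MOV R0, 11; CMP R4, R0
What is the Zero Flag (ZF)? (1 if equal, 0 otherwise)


Register state trace:
  MOV R4, 11  → R4 = 11
  MOV R0, 11  → R0 = 11
  CMP R4, R0  → computes 11 - 11 = 0
  Result is zero, so values are equal
ZF = 1

1


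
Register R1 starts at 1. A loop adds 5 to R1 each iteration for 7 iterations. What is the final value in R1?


Starting value: R1 = 1
  Iter 1: R1 = 1 + 5 = 6
  Iter 2: R1 = 6 + 5 = 11
  Iter 3: R1 = 11 + 5 = 16
  Iter 4: R1 = 16 + 5 = 21
  Iter 5: R1 = 21 + 5 = 26
  Iter 6: R1 = 26 + 5 = 31
  Iter 7: R1 = 31 + 5 = 36
Final: R1 = 36

36


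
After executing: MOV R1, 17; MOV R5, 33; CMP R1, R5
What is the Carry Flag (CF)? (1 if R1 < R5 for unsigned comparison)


Register state trace:
  MOV R1, 17  → R1 = 17
  MOV R5, 33  → R5 = 33
  CMP R1, R5  → unsigned 17 - 33: borrow occurs
  17 < 33, so CF = 1
CF = 1

1


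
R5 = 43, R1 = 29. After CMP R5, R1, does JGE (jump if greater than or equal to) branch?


Trace:
  R5 = 43, R1 = 29
  CMP R5, R1  → compares 43 vs 29
  JGE checks: is 43 greater than or equal to 29?
  43 > 29, so condition is true
Branch taken: Yes

Yes


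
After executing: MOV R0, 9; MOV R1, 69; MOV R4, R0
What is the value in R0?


Register state trace:
  MOV R0, 9  → R0 = 9
  MOV R1, 69  → R1 = 69
  MOV R4, R0  → R4 = 9
Final: R0 = 9

9


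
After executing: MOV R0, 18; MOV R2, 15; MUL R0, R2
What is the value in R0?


Register state trace:
  MOV R0, 18  → R0 = 18
  MOV R2, 15  → R2 = 15
  MUL R0, R2  → R0 = 18 * 15 = 270
Final: R0 = 270

270


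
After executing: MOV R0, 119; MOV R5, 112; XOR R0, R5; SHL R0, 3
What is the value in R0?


Register state trace:
  MOV R0, 119  → R0 = 119 (0b01110111)
  MOV R5, 112  → R5 = 112 (0b01110000)
  XOR R0, R5  → R0 = 119 XOR 112 = 7 (0b00000111)
  SHL R0, 3  → R0 = 7 << 3 = 56
Final: R0 = 56

56


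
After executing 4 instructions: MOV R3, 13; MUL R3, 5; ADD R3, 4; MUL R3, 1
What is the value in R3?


Register state trace:
  MOV R3, 13  → R3 = 13
  MUL R3, 5  → R3 = 13 * 5 = 65
  ADD R3, 4  → R3 = 65 + 4 = 69
  MUL R3, 1  → R3 = 69 * 1 = 69
Final: R3 = 69

69


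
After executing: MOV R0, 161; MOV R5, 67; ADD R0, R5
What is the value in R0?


Register state trace:
  MOV R0, 161  → R0 = 161
  MOV R5, 67  → R5 = 67
  ADD R0, R5  → R0 = 161 + 67 = 228
Final: R0 = 228

228


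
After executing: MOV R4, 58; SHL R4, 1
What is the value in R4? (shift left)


Register state trace:
  MOV R4, 58  → R4 = 58
  SHL R4, 1  → R4 = 58 << 1 = 58 * 2^1 = 116
Final: R4 = 116

116


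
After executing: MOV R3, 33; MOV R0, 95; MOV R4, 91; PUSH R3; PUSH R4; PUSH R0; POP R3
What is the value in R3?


Stack trace (top is rightmost):
  MOV R3, 33  → R3 = 33
  MOV R0, 95  → R0 = 95
  MOV R4, 91  → R4 = 91
  PUSH R3  → stack: [33]
  PUSH R4  → stack: [33, 91]
  PUSH R0  → stack: [33, 91, 95]
  POP R3  → R3 = 95, stack: [33, 91]
Final: R3 = 95

95


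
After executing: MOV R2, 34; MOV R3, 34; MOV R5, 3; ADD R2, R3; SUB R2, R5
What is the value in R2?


Register state trace:
  MOV R2, 34  → R2 = 34
  MOV R3, 34  → R3 = 34
  MOV R5, 3  → R5 = 3
  ADD R2, R3  → R2 = 34 + 34 = 68
  SUB R2, R5  → R2 = 68 - 3 = 65
Final: R2 = 65

65


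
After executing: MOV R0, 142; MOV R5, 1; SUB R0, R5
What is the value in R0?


Register state trace:
  MOV R0, 142  → R0 = 142
  MOV R5, 1  → R5 = 1
  SUB R0, R5  → R0 = 142 - 1 = 141
Final: R0 = 141

141


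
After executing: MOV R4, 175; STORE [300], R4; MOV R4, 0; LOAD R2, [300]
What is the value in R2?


Register and memory trace:
  MOV R4, 175  → R4 = 175
  STORE [300], R4  → mem[300] = 175
  MOV R4, 0  → R4 = 0
  LOAD R2, [300]  → R2 = mem[300] = 175
Final: R2 = 175

175


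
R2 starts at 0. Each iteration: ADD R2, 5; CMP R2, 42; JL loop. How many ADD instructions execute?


Loop trace (R2 starts at 0, target 42, step 5):
  ADD #1: R2 = 0 + 5 = 5  → 5 < 42, loop
  ADD #2: R2 = 5 + 5 = 10  → 10 < 42, loop
  ADD #3: R2 = 10 + 5 = 15  → 15 < 42, loop
  ADD #4: R2 = 15 + 5 = 20  → 20 < 42, loop
  ADD #5: R2 = 20 + 5 = 25  → 25 < 42, loop
  ADD #6: R2 = 25 + 5 = 30  → 30 < 42, loop
  ADD #7: R2 = 30 + 5 = 35  → 35 < 42, loop
  ADD #8: R2 = 35 + 5 = 40  → 40 < 42, loop
  ADD #9: R2 = 40 + 5 = 45  → 45 >= 42, exit
Total ADD instructions: 9

9


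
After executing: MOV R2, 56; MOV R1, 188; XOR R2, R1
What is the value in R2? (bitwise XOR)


Register state trace:
  MOV R2, 56  → R2 = 56 (0b00111000)
  MOV R1, 188  → R1 = 188 (0b10111100)
  XOR R2, R1  → R2 = 56 XOR 188 = 132 (0b10000100)
Final: R2 = 132

132


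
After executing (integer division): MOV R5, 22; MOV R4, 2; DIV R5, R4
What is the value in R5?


Register state trace:
  MOV R5, 22  → R5 = 22
  MOV R4, 2  → R4 = 2
  DIV R5, R4  → R5 = 22 // 2 = 11
Final: R5 = 11

11


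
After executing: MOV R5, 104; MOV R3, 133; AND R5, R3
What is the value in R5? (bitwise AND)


Register state trace:
  MOV R5, 104  → R5 = 104 (0b01101000)
  MOV R3, 133  → R3 = 133 (0b10000101)
  AND R5, R3  → R5 = 104 AND 133 = 0 (0b00000000)
Final: R5 = 0

0


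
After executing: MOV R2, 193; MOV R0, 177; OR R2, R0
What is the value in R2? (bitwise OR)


Register state trace:
  MOV R2, 193  → R2 = 193 (0b11000001)
  MOV R0, 177  → R0 = 177 (0b10110001)
  OR R2, R0   → R2 = 193 OR 177 = 241 (0b11110001)
Final: R2 = 241

241


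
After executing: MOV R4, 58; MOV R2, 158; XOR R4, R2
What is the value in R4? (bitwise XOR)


Register state trace:
  MOV R4, 58  → R4 = 58 (0b00111010)
  MOV R2, 158  → R2 = 158 (0b10011110)
  XOR R4, R2  → R4 = 58 XOR 158 = 164 (0b10100100)
Final: R4 = 164

164


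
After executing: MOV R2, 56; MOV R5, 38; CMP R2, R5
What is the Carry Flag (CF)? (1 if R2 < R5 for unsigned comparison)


Register state trace:
  MOV R2, 56  → R2 = 56
  MOV R5, 38  → R5 = 38
  CMP R2, R5  → unsigned 56 - 38: no borrow
  56 >= 38, so CF = 0
CF = 0

0


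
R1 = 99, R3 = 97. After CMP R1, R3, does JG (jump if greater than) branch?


Trace:
  R1 = 99, R3 = 97
  CMP R1, R3  → compares 99 vs 97
  JG checks: is 99 greater than 97?
  99 > 97, so condition is true
Branch taken: Yes

Yes


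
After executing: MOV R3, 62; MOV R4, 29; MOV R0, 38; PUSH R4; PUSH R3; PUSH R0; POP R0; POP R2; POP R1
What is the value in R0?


Stack trace (top is rightmost):
  MOV R3, 62  → R3 = 62
  MOV R4, 29  → R4 = 29
  MOV R0, 38  → R0 = 38
  PUSH R4  → stack: [29]
  PUSH R3  → stack: [29, 62]
  PUSH R0  → stack: [29, 62, 38]
  POP R0  → R0 = 38, stack: [29, 62]
  POP R2  → R2 = 62, stack: [29]
  POP R1  → R1 = 29, stack: []
Final: R0 = 38

38
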